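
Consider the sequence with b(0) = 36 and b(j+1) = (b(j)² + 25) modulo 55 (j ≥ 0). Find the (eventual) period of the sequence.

3

We have b(0) = 36; b(1) = 1; b(2) = 26; b(3) = 41; b(4) = 1.
Since b(4) = b(1) = 1, the sequence is eventually periodic: after a pre-period of length 1 it cycles with period 3.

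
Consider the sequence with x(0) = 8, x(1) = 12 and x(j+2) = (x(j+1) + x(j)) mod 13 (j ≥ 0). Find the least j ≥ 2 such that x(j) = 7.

2

Computing terms: x(0) = 8,  x(1) = 12,  x(2) = 7,  x(3) = 6,  x(4) = 0,  x(5) = 6,  x(6) = 6,  x(7) = 12,  x(8) = 5,  x(9) = 4,  x(10) = 9,  x(11) = 0,  x(12) = 9,  x(13) = 9,  x(14) = 5,  x(15) = 1,  x(16) = 6,  x(17) = 7,  x(18) = 0,  x(19) = 7,  x(20) = 7,  x(21) = 1,  x(22) = 8,  x(23) = 9,  x(24) = 4,  x(25) = 0,  x(26) = 4,  x(27) = 4,  x(28) = 8,  x(29) = 12.
The sequence repeats with period 28.
The value 7 first appears (with j ≥ 2) at x(2).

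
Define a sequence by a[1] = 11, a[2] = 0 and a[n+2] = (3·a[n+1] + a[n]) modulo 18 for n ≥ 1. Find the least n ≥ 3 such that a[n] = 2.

a[1] = 11,  a[2] = 0,  a[3] = 11,  a[4] = 15,  a[5] = 2,  a[6] = 3,  a[7] = 11,  a[8] = 0.
The sequence repeats with period 6.
The value 2 first appears (with n ≥ 3) at a[5].

5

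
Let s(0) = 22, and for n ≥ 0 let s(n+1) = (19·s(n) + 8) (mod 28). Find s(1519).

s(0) = 22; s(1) = 6; s(2) = 10; s(3) = 2; s(4) = 18; s(5) = 14; s(6) = 22.
The sequence repeats with period 6.
(1519 - 0) mod 6 = 1, so s(1519) = s(1) = 6.

6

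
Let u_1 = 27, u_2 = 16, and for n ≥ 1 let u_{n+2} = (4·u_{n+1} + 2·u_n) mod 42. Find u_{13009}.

Computing terms: u_1 = 27; u_2 = 16; u_3 = 34; u_4 = 0; u_5 = 26; u_6 = 20; u_7 = 6; u_8 = 22; u_9 = 16; u_{10} = 24; u_{11} = 2; u_{12} = 14; u_{13} = 18; u_{14} = 16; u_{15} = 16; u_{16} = 12; u_{17} = 38; u_{18} = 8; u_{19} = 24; u_{20} = 28; u_{21} = 34; u_{22} = 24; u_{23} = 38; u_{24} = 32; u_{25} = 36; u_{26} = 40; u_{27} = 22; u_{28} = 0; u_{29} = 2; u_{30} = 8; u_{31} = 36; u_{32} = 34; u_{33} = 40; u_{34} = 18; u_{35} = 26; u_{36} = 14; u_{37} = 24; u_{38} = 40; u_{39} = 40; u_{40} = 30; u_{41} = 32; u_{42} = 20; u_{43} = 18; u_{44} = 28; u_{45} = 22; u_{46} = 18; u_{47} = 32; u_{48} = 38; u_{49} = 6; u_{50} = 16; u_{51} = 34.
Since (u_{50}, u_{51}) = (u_2, u_3) = (16, 34) (two consecutive terms determine the rest), the sequence is eventually periodic: after a pre-period of length 1 it cycles with period 48.
For n ≥ 2, u_n depends only on (n - 2) mod 48. (13009 - 2) mod 48 = 47, so u_{13009} = u_{49} = 6.

6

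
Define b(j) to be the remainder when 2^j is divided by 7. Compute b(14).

b(0) = 1, b(1) = 2, b(2) = 4, b(3) = 1.
The sequence repeats with period 3.
(14 - 0) mod 3 = 2, so b(14) = b(2) = 4.

4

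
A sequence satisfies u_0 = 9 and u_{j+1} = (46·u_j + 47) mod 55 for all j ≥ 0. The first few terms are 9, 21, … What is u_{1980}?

9

u_0 = 9, u_1 = 21, u_2 = 23, u_3 = 5, u_4 = 2, u_5 = 29, u_6 = 6, u_7 = 48, u_8 = 0, u_9 = 47, u_{10} = 9.
The sequence repeats with period 10.
(1980 - 0) mod 10 = 0, so u_{1980} = u_0 = 9.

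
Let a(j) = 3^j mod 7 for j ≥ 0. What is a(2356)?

4

We have a(0) = 1, a(1) = 3, a(2) = 2, a(3) = 6, a(4) = 4, a(5) = 5, a(6) = 1.
Since a(6) = a(0) = 1, the sequence is periodic with period 6.
So a(2356) = a(0 + ((2356-0) mod 6)) = a(4) = 4.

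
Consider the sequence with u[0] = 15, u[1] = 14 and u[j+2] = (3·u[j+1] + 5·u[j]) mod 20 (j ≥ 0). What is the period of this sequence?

12

Computing terms: u[0] = 15, u[1] = 14, u[2] = 17, u[3] = 1, u[4] = 8, u[5] = 9, u[6] = 7, u[7] = 6, u[8] = 13, u[9] = 9, u[10] = 12, u[11] = 1, u[12] = 3, u[13] = 14, u[14] = 17.
Since (u[13], u[14]) = (u[1], u[2]) = (14, 17) (two consecutive terms determine the rest), the sequence is eventually periodic: after a pre-period of length 1 it cycles with period 12.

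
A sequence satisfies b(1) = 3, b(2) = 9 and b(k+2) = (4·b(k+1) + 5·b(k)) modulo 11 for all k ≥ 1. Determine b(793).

Computing terms: b(1) = 3; b(2) = 9; b(3) = 7; b(4) = 7; b(5) = 8; b(6) = 1; b(7) = 0; b(8) = 5; b(9) = 9; b(10) = 6; b(11) = 3; b(12) = 9.
The sequence repeats with period 10.
(793 - 1) mod 10 = 2, so b(793) = b(3) = 7.

7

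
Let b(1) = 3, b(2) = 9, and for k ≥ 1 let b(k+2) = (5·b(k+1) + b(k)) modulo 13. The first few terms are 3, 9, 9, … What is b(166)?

Listing terms: b(1) = 3,  b(2) = 9,  b(3) = 9,  b(4) = 2,  b(5) = 6,  b(6) = 6,  b(7) = 10,  b(8) = 4,  b(9) = 4,  b(10) = 11,  b(11) = 7,  b(12) = 7,  b(13) = 3,  b(14) = 9.
The sequence repeats with period 12.
(166 - 1) mod 12 = 9, so b(166) = b(10) = 11.

11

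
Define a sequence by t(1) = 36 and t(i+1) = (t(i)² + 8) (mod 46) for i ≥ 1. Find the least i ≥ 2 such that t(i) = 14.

4

t(1) = 36; t(2) = 16; t(3) = 34; t(4) = 14; t(5) = 20; t(6) = 40; t(7) = 44; t(8) = 12; t(9) = 14.
Since t(9) = t(4) = 14, the sequence is eventually periodic: after a pre-period of length 3 it cycles with period 5.
The value 14 first appears (with i ≥ 2) at t(4).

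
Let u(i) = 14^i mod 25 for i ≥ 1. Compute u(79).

u(1) = 14; u(2) = 21; u(3) = 19; u(4) = 16; u(5) = 24; u(6) = 11; u(7) = 4; u(8) = 6; u(9) = 9; u(10) = 1; u(11) = 14.
The sequence repeats with period 10.
So u(79) = u(1 + ((79-1) mod 10)) = u(9) = 9.

9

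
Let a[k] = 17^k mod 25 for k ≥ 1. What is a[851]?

a[1] = 17; a[2] = 14; a[3] = 13; a[4] = 21; a[5] = 7; a[6] = 19; a[7] = 23; a[8] = 16; a[9] = 22; a[10] = 24; a[11] = 8; a[12] = 11; a[13] = 12; a[14] = 4; a[15] = 18; a[16] = 6; a[17] = 2; a[18] = 9; a[19] = 3; a[20] = 1; a[21] = 17.
Since a[21] = a[1] = 17, the sequence is periodic with period 20.
(851 - 1) mod 20 = 10, so a[851] = a[11] = 8.

8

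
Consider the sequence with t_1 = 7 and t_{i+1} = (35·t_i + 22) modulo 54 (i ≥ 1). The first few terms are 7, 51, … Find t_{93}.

25

t_1 = 7, t_2 = 51, t_3 = 25, t_4 = 33, t_5 = 43, t_6 = 15, t_7 = 7.
The sequence repeats with period 6.
(93 - 1) mod 6 = 2, so t_{93} = t_3 = 25.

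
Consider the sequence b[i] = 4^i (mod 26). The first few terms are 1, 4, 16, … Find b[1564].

b[0] = 1; b[1] = 4; b[2] = 16; b[3] = 12; b[4] = 22; b[5] = 10; b[6] = 14; b[7] = 4.
Since b[7] = b[1] = 4, the sequence is eventually periodic: after a pre-period of length 1 it cycles with period 6.
For i ≥ 1, b[i] depends only on (i - 1) mod 6. (1564 - 1) mod 6 = 3, so b[1564] = b[4] = 22.

22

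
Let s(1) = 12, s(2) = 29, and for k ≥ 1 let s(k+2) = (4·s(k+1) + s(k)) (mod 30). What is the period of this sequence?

We have s(1) = 12,  s(2) = 29,  s(3) = 8,  s(4) = 1,  s(5) = 12,  s(6) = 19,  s(7) = 28,  s(8) = 11,  s(9) = 12,  s(10) = 29.
Since (s(9), s(10)) = (s(1), s(2)) = (12, 29) (two consecutive terms determine the rest), the sequence is periodic with period 8.

8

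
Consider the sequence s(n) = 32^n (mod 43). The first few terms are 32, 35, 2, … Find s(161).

s(1) = 32,  s(2) = 35,  s(3) = 2,  s(4) = 21,  s(5) = 27,  s(6) = 4,  s(7) = 42,  s(8) = 11,  s(9) = 8,  s(10) = 41,  s(11) = 22,  s(12) = 16,  s(13) = 39,  s(14) = 1,  s(15) = 32.
Since s(15) = s(1) = 32, the sequence is periodic with period 14.
So s(161) = s(1 + ((161-1) mod 14)) = s(7) = 42.

42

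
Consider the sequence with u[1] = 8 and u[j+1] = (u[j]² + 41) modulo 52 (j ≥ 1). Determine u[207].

42

Listing terms: u[1] = 8,  u[2] = 1,  u[3] = 42,  u[4] = 37,  u[5] = 6,  u[6] = 25,  u[7] = 42.
Since u[7] = u[3] = 42, the sequence is eventually periodic: after a pre-period of length 2 it cycles with period 4.
For j ≥ 3, u[j] depends only on (j - 3) mod 4. (207 - 3) mod 4 = 0, so u[207] = u[3] = 42.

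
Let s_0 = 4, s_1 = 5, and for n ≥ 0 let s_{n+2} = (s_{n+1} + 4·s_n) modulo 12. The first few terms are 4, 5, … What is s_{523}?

Listing terms: s_0 = 4; s_1 = 5; s_2 = 9; s_3 = 5; s_4 = 5; s_5 = 1; s_6 = 9; s_7 = 1; s_8 = 1; s_9 = 5; s_{10} = 9.
Since (s_9, s_{10}) = (s_1, s_2) = (5, 9) (two consecutive terms determine the rest), the sequence is eventually periodic: after a pre-period of length 1 it cycles with period 8.
For n ≥ 1, s_n depends only on (n - 1) mod 8. (523 - 1) mod 8 = 2, so s_{523} = s_3 = 5.

5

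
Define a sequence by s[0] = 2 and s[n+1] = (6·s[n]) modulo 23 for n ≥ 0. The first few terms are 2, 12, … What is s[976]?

13

Computing terms: s[0] = 2, s[1] = 12, s[2] = 3, s[3] = 18, s[4] = 16, s[5] = 4, s[6] = 1, s[7] = 6, s[8] = 13, s[9] = 9, s[10] = 8, s[11] = 2.
The sequence repeats with period 11.
(976 - 0) mod 11 = 8, so s[976] = s[8] = 13.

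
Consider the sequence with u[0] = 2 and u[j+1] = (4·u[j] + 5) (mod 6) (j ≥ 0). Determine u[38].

Listing terms: u[0] = 2; u[1] = 1; u[2] = 3; u[3] = 5; u[4] = 1.
Since u[4] = u[1] = 1, the sequence is eventually periodic: after a pre-period of length 1 it cycles with period 3.
For j ≥ 1, u[j] depends only on (j - 1) mod 3. (38 - 1) mod 3 = 1, so u[38] = u[2] = 3.

3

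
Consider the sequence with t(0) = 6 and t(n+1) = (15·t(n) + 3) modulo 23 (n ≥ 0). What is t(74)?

0

Listing terms: t(0) = 6,  t(1) = 1,  t(2) = 18,  t(3) = 20,  t(4) = 4,  t(5) = 17,  t(6) = 5,  t(7) = 9,  t(8) = 0,  t(9) = 3,  t(10) = 2,  t(11) = 10,  t(12) = 15,  t(13) = 21,  t(14) = 19,  t(15) = 12,  t(16) = 22,  t(17) = 11,  t(18) = 7,  t(19) = 16,  t(20) = 13,  t(21) = 14,  t(22) = 6.
The sequence repeats with period 22.
(74 - 0) mod 22 = 8, so t(74) = t(8) = 0.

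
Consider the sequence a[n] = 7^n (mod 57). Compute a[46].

Computing terms: a[1] = 7,  a[2] = 49,  a[3] = 1,  a[4] = 7.
Since a[4] = a[1] = 7, the sequence is periodic with period 3.
(46 - 1) mod 3 = 0, so a[46] = a[1] = 7.

7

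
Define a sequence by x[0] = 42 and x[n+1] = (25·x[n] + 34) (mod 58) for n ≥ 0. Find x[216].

x[0] = 42, x[1] = 40, x[2] = 48, x[3] = 16, x[4] = 28, x[5] = 38, x[6] = 56, x[7] = 42.
The sequence repeats with period 7.
(216 - 0) mod 7 = 6, so x[216] = x[6] = 56.

56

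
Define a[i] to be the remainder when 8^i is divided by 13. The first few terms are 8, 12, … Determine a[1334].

12

a[1] = 8, a[2] = 12, a[3] = 5, a[4] = 1, a[5] = 8.
The sequence repeats with period 4.
(1334 - 1) mod 4 = 1, so a[1334] = a[2] = 12.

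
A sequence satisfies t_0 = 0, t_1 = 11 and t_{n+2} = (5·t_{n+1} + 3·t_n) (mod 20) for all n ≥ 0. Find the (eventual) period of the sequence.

24

We have t_0 = 0; t_1 = 11; t_2 = 15; t_3 = 8; t_4 = 5; t_5 = 9; t_6 = 0; t_7 = 7; t_8 = 15; t_9 = 16; t_{10} = 5; t_{11} = 13; t_{12} = 0; t_{13} = 19; t_{14} = 15; t_{15} = 12; t_{16} = 5; t_{17} = 1; t_{18} = 0; t_{19} = 3; t_{20} = 15; t_{21} = 4; t_{22} = 5; t_{23} = 17; t_{24} = 0; t_{25} = 11.
The sequence repeats with period 24.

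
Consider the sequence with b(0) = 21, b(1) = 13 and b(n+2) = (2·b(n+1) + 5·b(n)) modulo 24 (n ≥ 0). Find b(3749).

b(0) = 21; b(1) = 13; b(2) = 11; b(3) = 15; b(4) = 13; b(5) = 5; b(6) = 3; b(7) = 7; b(8) = 5; b(9) = 21; b(10) = 19; b(11) = 23; b(12) = 21; b(13) = 13.
Since (b(12), b(13)) = (b(0), b(1)) = (21, 13) (two consecutive terms determine the rest), the sequence is periodic with period 12.
(3749 - 0) mod 12 = 5, so b(3749) = b(5) = 5.

5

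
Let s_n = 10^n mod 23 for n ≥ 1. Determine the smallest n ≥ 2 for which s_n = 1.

s_1 = 10,  s_2 = 8,  s_3 = 11,  s_4 = 18,  s_5 = 19,  s_6 = 6,  s_7 = 14,  s_8 = 2,  s_9 = 20,  s_{10} = 16,  s_{11} = 22,  s_{12} = 13,  s_{13} = 15,  s_{14} = 12,  s_{15} = 5,  s_{16} = 4,  s_{17} = 17,  s_{18} = 9,  s_{19} = 21,  s_{20} = 3,  s_{21} = 7,  s_{22} = 1,  s_{23} = 10.
Since s_{23} = s_1 = 10, the sequence is periodic with period 22.
The value 1 first appears (with n ≥ 2) at s_{22}.

22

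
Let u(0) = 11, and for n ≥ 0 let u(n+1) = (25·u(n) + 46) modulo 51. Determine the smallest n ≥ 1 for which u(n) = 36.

u(0) = 11; u(1) = 15; u(2) = 13; u(3) = 14; u(4) = 39; u(5) = 1; u(6) = 20; u(7) = 36; u(8) = 28; u(9) = 32; u(10) = 30; u(11) = 31; u(12) = 5; u(13) = 18; u(14) = 37; u(15) = 2; u(16) = 45; u(17) = 49; u(18) = 47; u(19) = 48; u(20) = 22; u(21) = 35; u(22) = 3; u(23) = 19; u(24) = 11.
Since u(24) = u(0) = 11, the sequence is periodic with period 24.
The value 36 first appears (with n ≥ 1) at u(7).

7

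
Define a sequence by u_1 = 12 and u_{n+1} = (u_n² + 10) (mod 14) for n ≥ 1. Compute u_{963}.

10

Listing terms: u_1 = 12, u_2 = 0, u_3 = 10, u_4 = 12.
Since u_4 = u_1 = 12, the sequence is periodic with period 3.
So u_{963} = u_{1 + ((963-1) mod 3)} = u_3 = 10.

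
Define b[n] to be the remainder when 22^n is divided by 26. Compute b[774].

14

Computing terms: b[1] = 22; b[2] = 16; b[3] = 14; b[4] = 22.
The sequence repeats with period 3.
So b[774] = b[1 + ((774-1) mod 3)] = b[3] = 14.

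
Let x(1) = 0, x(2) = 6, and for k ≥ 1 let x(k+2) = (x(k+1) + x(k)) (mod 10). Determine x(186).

Listing terms: x(1) = 0, x(2) = 6, x(3) = 6, x(4) = 2, x(5) = 8, x(6) = 0, x(7) = 8, x(8) = 8, x(9) = 6, x(10) = 4, x(11) = 0, x(12) = 4, x(13) = 4, x(14) = 8, x(15) = 2, x(16) = 0, x(17) = 2, x(18) = 2, x(19) = 4, x(20) = 6, x(21) = 0, x(22) = 6.
The sequence repeats with period 20.
So x(186) = x(1 + ((186-1) mod 20)) = x(6) = 0.

0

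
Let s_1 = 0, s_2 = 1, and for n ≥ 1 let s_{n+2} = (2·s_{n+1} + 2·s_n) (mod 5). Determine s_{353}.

4

Listing terms: s_1 = 0; s_2 = 1; s_3 = 2; s_4 = 1; s_5 = 1; s_6 = 4; s_7 = 0; s_8 = 3; s_9 = 1; s_{10} = 3; s_{11} = 3; s_{12} = 2; s_{13} = 0; s_{14} = 4; s_{15} = 3; s_{16} = 4; s_{17} = 4; s_{18} = 1; s_{19} = 0; s_{20} = 2; s_{21} = 4; s_{22} = 2; s_{23} = 2; s_{24} = 3; s_{25} = 0; s_{26} = 1.
Since (s_{25}, s_{26}) = (s_1, s_2) = (0, 1) (two consecutive terms determine the rest), the sequence is periodic with period 24.
(353 - 1) mod 24 = 16, so s_{353} = s_{17} = 4.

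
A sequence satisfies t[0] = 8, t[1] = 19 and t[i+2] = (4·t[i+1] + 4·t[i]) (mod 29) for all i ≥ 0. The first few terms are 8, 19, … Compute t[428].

18

Listing terms: t[0] = 8, t[1] = 19, t[2] = 21, t[3] = 15, t[4] = 28, t[5] = 27, t[6] = 17, t[7] = 2, t[8] = 18, t[9] = 22, t[10] = 15, t[11] = 3, t[12] = 14, t[13] = 10, t[14] = 9, t[15] = 18, t[16] = 21, t[17] = 11, t[18] = 12, t[19] = 5, t[20] = 10, t[21] = 2, t[22] = 19, t[23] = 26, t[24] = 6, t[25] = 12, t[26] = 14, t[27] = 17, t[28] = 8, t[29] = 13, t[30] = 26, t[31] = 11, t[32] = 3, t[33] = 27, t[34] = 4, t[35] = 8, t[36] = 19.
The sequence repeats with period 35.
So t[428] = t[0 + ((428-0) mod 35)] = t[8] = 18.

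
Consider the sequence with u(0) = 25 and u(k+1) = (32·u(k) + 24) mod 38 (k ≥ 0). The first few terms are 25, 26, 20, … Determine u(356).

0

Computing terms: u(0) = 25, u(1) = 26, u(2) = 20, u(3) = 18, u(4) = 30, u(5) = 34, u(6) = 10, u(7) = 2, u(8) = 12, u(9) = 28, u(10) = 8, u(11) = 14, u(12) = 16, u(13) = 4, u(14) = 0, u(15) = 24, u(16) = 32, u(17) = 22, u(18) = 6, u(19) = 26.
Since u(19) = u(1) = 26, the sequence is eventually periodic: after a pre-period of length 1 it cycles with period 18.
For k ≥ 1, u(k) depends only on (k - 1) mod 18. (356 - 1) mod 18 = 13, so u(356) = u(14) = 0.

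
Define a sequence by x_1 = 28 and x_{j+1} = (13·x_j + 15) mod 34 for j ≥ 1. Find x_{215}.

12

We have x_1 = 28; x_2 = 5; x_3 = 12; x_4 = 1; x_5 = 28.
Since x_5 = x_1 = 28, the sequence is periodic with period 4.
So x_{215} = x_{1 + ((215-1) mod 4)} = x_3 = 12.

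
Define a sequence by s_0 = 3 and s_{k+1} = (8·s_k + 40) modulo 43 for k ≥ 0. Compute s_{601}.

Listing terms: s_0 = 3,  s_1 = 21,  s_2 = 36,  s_3 = 27,  s_4 = 41,  s_5 = 24,  s_6 = 17,  s_7 = 4,  s_8 = 29,  s_9 = 14,  s_{10} = 23,  s_{11} = 9,  s_{12} = 26,  s_{13} = 33,  s_{14} = 3.
The sequence repeats with period 14.
(601 - 0) mod 14 = 13, so s_{601} = s_{13} = 33.

33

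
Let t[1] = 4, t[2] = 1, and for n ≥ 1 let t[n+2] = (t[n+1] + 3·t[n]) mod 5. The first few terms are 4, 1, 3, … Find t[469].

Listing terms: t[1] = 4,  t[2] = 1,  t[3] = 3,  t[4] = 1,  t[5] = 0,  t[6] = 3,  t[7] = 3,  t[8] = 2,  t[9] = 1,  t[10] = 2,  t[11] = 0,  t[12] = 1,  t[13] = 1,  t[14] = 4,  t[15] = 2,  t[16] = 4,  t[17] = 0,  t[18] = 2,  t[19] = 2,  t[20] = 3,  t[21] = 4,  t[22] = 3,  t[23] = 0,  t[24] = 4,  t[25] = 4,  t[26] = 1.
The sequence repeats with period 24.
So t[469] = t[1 + ((469-1) mod 24)] = t[13] = 1.

1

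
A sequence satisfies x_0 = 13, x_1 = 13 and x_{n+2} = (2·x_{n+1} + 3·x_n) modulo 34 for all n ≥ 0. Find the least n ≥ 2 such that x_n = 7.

Computing terms: x_0 = 13, x_1 = 13, x_2 = 31, x_3 = 33, x_4 = 23, x_5 = 9, x_6 = 19, x_7 = 31, x_8 = 17, x_9 = 25, x_{10} = 33, x_{11} = 5, x_{12} = 7, x_{13} = 29, x_{14} = 11, x_{15} = 7, x_{16} = 13, x_{17} = 13.
Since (x_{16}, x_{17}) = (x_0, x_1) = (13, 13) (two consecutive terms determine the rest), the sequence is periodic with period 16.
The value 7 first appears (with n ≥ 2) at x_{12}.

12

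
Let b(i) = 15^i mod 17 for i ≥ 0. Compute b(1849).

We have b(0) = 1,  b(1) = 15,  b(2) = 4,  b(3) = 9,  b(4) = 16,  b(5) = 2,  b(6) = 13,  b(7) = 8,  b(8) = 1.
Since b(8) = b(0) = 1, the sequence is periodic with period 8.
(1849 - 0) mod 8 = 1, so b(1849) = b(1) = 15.

15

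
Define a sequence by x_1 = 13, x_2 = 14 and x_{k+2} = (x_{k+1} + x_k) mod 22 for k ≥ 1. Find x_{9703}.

5

x_1 = 13,  x_2 = 14,  x_3 = 5,  x_4 = 19,  x_5 = 2,  x_6 = 21,  x_7 = 1,  x_8 = 0,  x_9 = 1,  x_{10} = 1,  x_{11} = 2,  x_{12} = 3,  x_{13} = 5,  x_{14} = 8,  x_{15} = 13,  x_{16} = 21,  x_{17} = 12,  x_{18} = 11,  x_{19} = 1,  x_{20} = 12,  x_{21} = 13,  x_{22} = 3,  x_{23} = 16,  x_{24} = 19,  x_{25} = 13,  x_{26} = 10,  x_{27} = 1,  x_{28} = 11,  x_{29} = 12,  x_{30} = 1,  x_{31} = 13,  x_{32} = 14.
The sequence repeats with period 30.
(9703 - 1) mod 30 = 12, so x_{9703} = x_{13} = 5.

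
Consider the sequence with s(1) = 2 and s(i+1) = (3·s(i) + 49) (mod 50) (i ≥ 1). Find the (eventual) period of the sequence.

We have s(1) = 2,  s(2) = 5,  s(3) = 14,  s(4) = 41,  s(5) = 22,  s(6) = 15,  s(7) = 44,  s(8) = 31,  s(9) = 42,  s(10) = 25,  s(11) = 24,  s(12) = 21,  s(13) = 12,  s(14) = 35,  s(15) = 4,  s(16) = 11,  s(17) = 32,  s(18) = 45,  s(19) = 34,  s(20) = 1,  s(21) = 2.
Since s(21) = s(1) = 2, the sequence is periodic with period 20.

20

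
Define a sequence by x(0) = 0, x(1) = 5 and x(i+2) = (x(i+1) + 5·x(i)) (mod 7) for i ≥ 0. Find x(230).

x(0) = 0; x(1) = 5; x(2) = 5; x(3) = 2; x(4) = 6; x(5) = 2; x(6) = 4; x(7) = 0; x(8) = 6; x(9) = 6; x(10) = 1; x(11) = 3; x(12) = 1; x(13) = 2; x(14) = 0; x(15) = 3; x(16) = 3; x(17) = 4; x(18) = 5; x(19) = 4; x(20) = 1; x(21) = 0; x(22) = 5.
Since (x(21), x(22)) = (x(0), x(1)) = (0, 5) (two consecutive terms determine the rest), the sequence is periodic with period 21.
So x(230) = x(0 + ((230-0) mod 21)) = x(20) = 1.

1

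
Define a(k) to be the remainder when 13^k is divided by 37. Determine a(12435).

29

Listing terms: a(0) = 1; a(1) = 13; a(2) = 21; a(3) = 14; a(4) = 34; a(5) = 35; a(6) = 11; a(7) = 32; a(8) = 9; a(9) = 6; a(10) = 4; a(11) = 15; a(12) = 10; a(13) = 19; a(14) = 25; a(15) = 29; a(16) = 7; a(17) = 17; a(18) = 36; a(19) = 24; a(20) = 16; a(21) = 23; a(22) = 3; a(23) = 2; a(24) = 26; a(25) = 5; a(26) = 28; a(27) = 31; a(28) = 33; a(29) = 22; a(30) = 27; a(31) = 18; a(32) = 12; a(33) = 8; a(34) = 30; a(35) = 20; a(36) = 1.
The sequence repeats with period 36.
So a(12435) = a(0 + ((12435-0) mod 36)) = a(15) = 29.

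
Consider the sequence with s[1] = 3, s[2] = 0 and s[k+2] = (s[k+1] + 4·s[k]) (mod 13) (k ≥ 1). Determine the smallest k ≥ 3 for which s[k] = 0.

8

We have s[1] = 3; s[2] = 0; s[3] = 12; s[4] = 12; s[5] = 8; s[6] = 4; s[7] = 10; s[8] = 0; s[9] = 1; s[10] = 1; s[11] = 5; s[12] = 9; s[13] = 3; s[14] = 0.
The sequence repeats with period 12.
The value 0 first appears (with k ≥ 3) at s[8].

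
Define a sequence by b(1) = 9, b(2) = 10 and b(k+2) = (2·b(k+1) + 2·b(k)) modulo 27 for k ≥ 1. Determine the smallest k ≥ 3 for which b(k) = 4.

Listing terms: b(1) = 9,  b(2) = 10,  b(3) = 11,  b(4) = 15,  b(5) = 25,  b(6) = 26,  b(7) = 21,  b(8) = 13,  b(9) = 14,  b(10) = 0,  b(11) = 1,  b(12) = 2,  b(13) = 6,  b(14) = 16,  b(15) = 17,  b(16) = 12,  b(17) = 4,  b(18) = 5,  b(19) = 18,  b(20) = 19,  b(21) = 20,  b(22) = 24,  b(23) = 7,  b(24) = 8,  b(25) = 3,  b(26) = 22,  b(27) = 23,  b(28) = 9,  b(29) = 10.
Since (b(28), b(29)) = (b(1), b(2)) = (9, 10) (two consecutive terms determine the rest), the sequence is periodic with period 27.
The value 4 first appears (with k ≥ 3) at b(17).

17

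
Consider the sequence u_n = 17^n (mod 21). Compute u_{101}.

Listing terms: u_1 = 17,  u_2 = 16,  u_3 = 20,  u_4 = 4,  u_5 = 5,  u_6 = 1,  u_7 = 17.
Since u_7 = u_1 = 17, the sequence is periodic with period 6.
(101 - 1) mod 6 = 4, so u_{101} = u_5 = 5.

5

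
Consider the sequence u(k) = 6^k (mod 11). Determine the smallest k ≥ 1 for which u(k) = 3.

2

Computing terms: u(0) = 1, u(1) = 6, u(2) = 3, u(3) = 7, u(4) = 9, u(5) = 10, u(6) = 5, u(7) = 8, u(8) = 4, u(9) = 2, u(10) = 1.
Since u(10) = u(0) = 1, the sequence is periodic with period 10.
The value 3 first appears (with k ≥ 1) at u(2).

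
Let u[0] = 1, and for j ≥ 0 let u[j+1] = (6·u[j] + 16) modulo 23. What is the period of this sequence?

u[0] = 1; u[1] = 22; u[2] = 10; u[3] = 7; u[4] = 12; u[5] = 19; u[6] = 15; u[7] = 14; u[8] = 8; u[9] = 18; u[10] = 9; u[11] = 1.
The sequence repeats with period 11.

11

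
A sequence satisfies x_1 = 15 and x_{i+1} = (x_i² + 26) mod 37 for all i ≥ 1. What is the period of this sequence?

8

We have x_1 = 15, x_2 = 29, x_3 = 16, x_4 = 23, x_5 = 0, x_6 = 26, x_7 = 36, x_8 = 27, x_9 = 15.
The sequence repeats with period 8.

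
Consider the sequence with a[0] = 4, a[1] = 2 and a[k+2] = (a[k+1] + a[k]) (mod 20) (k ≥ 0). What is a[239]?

Listing terms: a[0] = 4,  a[1] = 2,  a[2] = 6,  a[3] = 8,  a[4] = 14,  a[5] = 2,  a[6] = 16,  a[7] = 18,  a[8] = 14,  a[9] = 12,  a[10] = 6,  a[11] = 18,  a[12] = 4,  a[13] = 2.
The sequence repeats with period 12.
So a[239] = a[0 + ((239-0) mod 12)] = a[11] = 18.

18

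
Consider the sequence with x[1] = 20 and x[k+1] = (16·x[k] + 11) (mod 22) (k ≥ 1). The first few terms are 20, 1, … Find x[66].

We have x[1] = 20, x[2] = 1, x[3] = 5, x[4] = 3, x[5] = 15, x[6] = 9, x[7] = 1.
Since x[7] = x[2] = 1, the sequence is eventually periodic: after a pre-period of length 1 it cycles with period 5.
For k ≥ 2, x[k] depends only on (k - 2) mod 5. (66 - 2) mod 5 = 4, so x[66] = x[6] = 9.

9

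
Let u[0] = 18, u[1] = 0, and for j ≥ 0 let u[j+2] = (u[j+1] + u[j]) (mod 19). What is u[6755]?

16

We have u[0] = 18; u[1] = 0; u[2] = 18; u[3] = 18; u[4] = 17; u[5] = 16; u[6] = 14; u[7] = 11; u[8] = 6; u[9] = 17; u[10] = 4; u[11] = 2; u[12] = 6; u[13] = 8; u[14] = 14; u[15] = 3; u[16] = 17; u[17] = 1; u[18] = 18; u[19] = 0.
The sequence repeats with period 18.
So u[6755] = u[0 + ((6755-0) mod 18)] = u[5] = 16.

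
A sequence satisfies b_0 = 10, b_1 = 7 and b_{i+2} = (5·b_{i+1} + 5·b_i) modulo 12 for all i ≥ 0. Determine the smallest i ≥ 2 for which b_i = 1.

Computing terms: b_0 = 10, b_1 = 7, b_2 = 1, b_3 = 4, b_4 = 1, b_5 = 1, b_6 = 10, b_7 = 7.
Since (b_6, b_7) = (b_0, b_1) = (10, 7) (two consecutive terms determine the rest), the sequence is periodic with period 6.
The value 1 first appears (with i ≥ 2) at b_2.

2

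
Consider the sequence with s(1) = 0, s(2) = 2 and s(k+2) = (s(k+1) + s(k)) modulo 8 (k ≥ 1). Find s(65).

6

Computing terms: s(1) = 0; s(2) = 2; s(3) = 2; s(4) = 4; s(5) = 6; s(6) = 2; s(7) = 0; s(8) = 2.
Since (s(7), s(8)) = (s(1), s(2)) = (0, 2) (two consecutive terms determine the rest), the sequence is periodic with period 6.
(65 - 1) mod 6 = 4, so s(65) = s(5) = 6.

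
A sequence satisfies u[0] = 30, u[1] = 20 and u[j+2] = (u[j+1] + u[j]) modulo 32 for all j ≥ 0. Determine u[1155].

We have u[0] = 30,  u[1] = 20,  u[2] = 18,  u[3] = 6,  u[4] = 24,  u[5] = 30,  u[6] = 22,  u[7] = 20,  u[8] = 10,  u[9] = 30,  u[10] = 8,  u[11] = 6,  u[12] = 14,  u[13] = 20,  u[14] = 2,  u[15] = 22,  u[16] = 24,  u[17] = 14,  u[18] = 6,  u[19] = 20,  u[20] = 26,  u[21] = 14,  u[22] = 8,  u[23] = 22,  u[24] = 30,  u[25] = 20.
Since (u[24], u[25]) = (u[0], u[1]) = (30, 20) (two consecutive terms determine the rest), the sequence is periodic with period 24.
So u[1155] = u[0 + ((1155-0) mod 24)] = u[3] = 6.

6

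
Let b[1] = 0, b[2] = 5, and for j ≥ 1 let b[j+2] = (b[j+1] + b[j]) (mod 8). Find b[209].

7

We have b[1] = 0; b[2] = 5; b[3] = 5; b[4] = 2; b[5] = 7; b[6] = 1; b[7] = 0; b[8] = 1; b[9] = 1; b[10] = 2; b[11] = 3; b[12] = 5; b[13] = 0; b[14] = 5.
Since (b[13], b[14]) = (b[1], b[2]) = (0, 5) (two consecutive terms determine the rest), the sequence is periodic with period 12.
(209 - 1) mod 12 = 4, so b[209] = b[5] = 7.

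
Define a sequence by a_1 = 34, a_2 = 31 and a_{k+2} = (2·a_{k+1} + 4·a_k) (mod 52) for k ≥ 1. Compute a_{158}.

0

a_1 = 34,  a_2 = 31,  a_3 = 42,  a_4 = 0,  a_5 = 12,  a_6 = 24,  a_7 = 44,  a_8 = 28,  a_9 = 24,  a_{10} = 4,  a_{11} = 0,  a_{12} = 16,  a_{13} = 32,  a_{14} = 24,  a_{15} = 20,  a_{16} = 32,  a_{17} = 40,  a_{18} = 0,  a_{19} = 4,  a_{20} = 8,  a_{21} = 32,  a_{22} = 44,  a_{23} = 8,  a_{24} = 36,  a_{25} = 0,  a_{26} = 40,  a_{27} = 28,  a_{28} = 8,  a_{29} = 24,  a_{30} = 28,  a_{31} = 48,  a_{32} = 0,  a_{33} = 36,  a_{34} = 20,  a_{35} = 28,  a_{36} = 32,  a_{37} = 20,  a_{38} = 12,  a_{39} = 0,  a_{40} = 48,  a_{41} = 44,  a_{42} = 20,  a_{43} = 8,  a_{44} = 44,  a_{45} = 16,  a_{46} = 0,  a_{47} = 12.
Since (a_{46}, a_{47}) = (a_4, a_5) = (0, 12) (two consecutive terms determine the rest), the sequence is eventually periodic: after a pre-period of length 3 it cycles with period 42.
For k ≥ 4, a_k depends only on (k - 4) mod 42. (158 - 4) mod 42 = 28, so a_{158} = a_{32} = 0.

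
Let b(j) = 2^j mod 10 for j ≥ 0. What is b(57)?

2

b(0) = 1, b(1) = 2, b(2) = 4, b(3) = 8, b(4) = 6, b(5) = 2.
Since b(5) = b(1) = 2, the sequence is eventually periodic: after a pre-period of length 1 it cycles with period 4.
For j ≥ 1, b(j) depends only on (j - 1) mod 4. (57 - 1) mod 4 = 0, so b(57) = b(1) = 2.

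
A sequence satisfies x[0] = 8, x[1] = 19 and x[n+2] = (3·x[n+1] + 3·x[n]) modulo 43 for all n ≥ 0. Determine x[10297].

Computing terms: x[0] = 8, x[1] = 19, x[2] = 38, x[3] = 42, x[4] = 25, x[5] = 29, x[6] = 33, x[7] = 14, x[8] = 12, x[9] = 35, x[10] = 12, x[11] = 12, x[12] = 29, x[13] = 37, x[14] = 26, x[15] = 17, x[16] = 0, x[17] = 8, x[18] = 24, x[19] = 10, x[20] = 16, x[21] = 35, x[22] = 24, x[23] = 5, x[24] = 1, x[25] = 18, x[26] = 14, x[27] = 10, x[28] = 29, x[29] = 31, x[30] = 8, x[31] = 31, x[32] = 31, x[33] = 14, x[34] = 6, x[35] = 17, x[36] = 26, x[37] = 0, x[38] = 35, x[39] = 19, x[40] = 33, x[41] = 27, x[42] = 8, x[43] = 19.
Since (x[42], x[43]) = (x[0], x[1]) = (8, 19) (two consecutive terms determine the rest), the sequence is periodic with period 42.
So x[10297] = x[0 + ((10297-0) mod 42)] = x[7] = 14.

14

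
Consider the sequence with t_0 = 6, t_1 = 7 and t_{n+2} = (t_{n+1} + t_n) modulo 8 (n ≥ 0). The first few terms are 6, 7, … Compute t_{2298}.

6

We have t_0 = 6,  t_1 = 7,  t_2 = 5,  t_3 = 4,  t_4 = 1,  t_5 = 5,  t_6 = 6,  t_7 = 3,  t_8 = 1,  t_9 = 4,  t_{10} = 5,  t_{11} = 1,  t_{12} = 6,  t_{13} = 7.
Since (t_{12}, t_{13}) = (t_0, t_1) = (6, 7) (two consecutive terms determine the rest), the sequence is periodic with period 12.
(2298 - 0) mod 12 = 6, so t_{2298} = t_6 = 6.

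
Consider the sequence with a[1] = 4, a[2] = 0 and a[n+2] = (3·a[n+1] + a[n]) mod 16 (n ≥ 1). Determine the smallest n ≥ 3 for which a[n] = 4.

3

a[1] = 4, a[2] = 0, a[3] = 4, a[4] = 12, a[5] = 8, a[6] = 4, a[7] = 4, a[8] = 0.
The sequence repeats with period 6.
The value 4 first appears (with n ≥ 3) at a[3].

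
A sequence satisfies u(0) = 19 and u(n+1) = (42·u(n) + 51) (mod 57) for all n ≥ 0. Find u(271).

Listing terms: u(0) = 19,  u(1) = 51,  u(2) = 27,  u(3) = 45,  u(4) = 3,  u(5) = 6,  u(6) = 18,  u(7) = 9,  u(8) = 30,  u(9) = 0,  u(10) = 51.
Since u(10) = u(1) = 51, the sequence is eventually periodic: after a pre-period of length 1 it cycles with period 9.
For n ≥ 1, u(n) depends only on (n - 1) mod 9. (271 - 1) mod 9 = 0, so u(271) = u(1) = 51.

51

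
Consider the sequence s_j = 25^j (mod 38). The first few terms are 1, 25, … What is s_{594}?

Listing terms: s_0 = 1,  s_1 = 25,  s_2 = 17,  s_3 = 7,  s_4 = 23,  s_5 = 5,  s_6 = 11,  s_7 = 9,  s_8 = 35,  s_9 = 1.
Since s_9 = s_0 = 1, the sequence is periodic with period 9.
So s_{594} = s_{0 + ((594-0) mod 9)} = s_0 = 1.

1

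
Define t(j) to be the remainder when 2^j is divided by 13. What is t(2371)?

t(0) = 1,  t(1) = 2,  t(2) = 4,  t(3) = 8,  t(4) = 3,  t(5) = 6,  t(6) = 12,  t(7) = 11,  t(8) = 9,  t(9) = 5,  t(10) = 10,  t(11) = 7,  t(12) = 1.
Since t(12) = t(0) = 1, the sequence is periodic with period 12.
So t(2371) = t(0 + ((2371-0) mod 12)) = t(7) = 11.

11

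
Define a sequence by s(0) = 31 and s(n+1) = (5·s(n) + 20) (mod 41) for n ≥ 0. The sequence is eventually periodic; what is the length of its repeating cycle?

20

Computing terms: s(0) = 31,  s(1) = 11,  s(2) = 34,  s(3) = 26,  s(4) = 27,  s(5) = 32,  s(6) = 16,  s(7) = 18,  s(8) = 28,  s(9) = 37,  s(10) = 0,  s(11) = 20,  s(12) = 38,  s(13) = 5,  s(14) = 4,  s(15) = 40,  s(16) = 15,  s(17) = 13,  s(18) = 3,  s(19) = 35,  s(20) = 31.
The sequence repeats with period 20.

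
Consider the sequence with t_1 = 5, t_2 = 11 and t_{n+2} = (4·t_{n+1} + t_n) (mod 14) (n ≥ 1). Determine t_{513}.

5

Computing terms: t_1 = 5; t_2 = 11; t_3 = 7; t_4 = 11; t_5 = 9; t_6 = 5; t_7 = 1; t_8 = 9; t_9 = 9; t_{10} = 3; t_{11} = 7; t_{12} = 3; t_{13} = 5; t_{14} = 9; t_{15} = 13; t_{16} = 5; t_{17} = 5; t_{18} = 11.
The sequence repeats with period 16.
So t_{513} = t_{1 + ((513-1) mod 16)} = t_1 = 5.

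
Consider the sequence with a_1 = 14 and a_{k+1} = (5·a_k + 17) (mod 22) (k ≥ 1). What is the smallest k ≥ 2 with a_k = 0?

9

Computing terms: a_1 = 14, a_2 = 21, a_3 = 12, a_4 = 11, a_5 = 6, a_6 = 3, a_7 = 10, a_8 = 1, a_9 = 0, a_{10} = 17, a_{11} = 14.
Since a_{11} = a_1 = 14, the sequence is periodic with period 10.
The value 0 first appears (with k ≥ 2) at a_9.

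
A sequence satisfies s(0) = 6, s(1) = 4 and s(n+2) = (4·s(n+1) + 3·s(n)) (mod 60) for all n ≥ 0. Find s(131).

40

Listing terms: s(0) = 6; s(1) = 4; s(2) = 34; s(3) = 28; s(4) = 34; s(5) = 40; s(6) = 22; s(7) = 28; s(8) = 58; s(9) = 16; s(10) = 58; s(11) = 40; s(12) = 34; s(13) = 16; s(14) = 46; s(15) = 52; s(16) = 46; s(17) = 40; s(18) = 58; s(19) = 52; s(20) = 22; s(21) = 4; s(22) = 22; s(23) = 40; s(24) = 46; s(25) = 4; s(26) = 34.
Since (s(25), s(26)) = (s(1), s(2)) = (4, 34) (two consecutive terms determine the rest), the sequence is eventually periodic: after a pre-period of length 1 it cycles with period 24.
For n ≥ 1, s(n) depends only on (n - 1) mod 24. (131 - 1) mod 24 = 10, so s(131) = s(11) = 40.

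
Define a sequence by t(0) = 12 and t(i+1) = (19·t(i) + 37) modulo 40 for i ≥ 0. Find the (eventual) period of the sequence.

Listing terms: t(0) = 12, t(1) = 25, t(2) = 32, t(3) = 5, t(4) = 12.
The sequence repeats with period 4.

4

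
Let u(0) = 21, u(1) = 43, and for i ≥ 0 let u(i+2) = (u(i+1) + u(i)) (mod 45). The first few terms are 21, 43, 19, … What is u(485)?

We have u(0) = 21, u(1) = 43, u(2) = 19, u(3) = 17, u(4) = 36, u(5) = 8, u(6) = 44, u(7) = 7, u(8) = 6, u(9) = 13, u(10) = 19, u(11) = 32, u(12) = 6, u(13) = 38, u(14) = 44, u(15) = 37, u(16) = 36, u(17) = 28, u(18) = 19, u(19) = 2, u(20) = 21, u(21) = 23, u(22) = 44, u(23) = 22, u(24) = 21, u(25) = 43.
Since (u(24), u(25)) = (u(0), u(1)) = (21, 43) (two consecutive terms determine the rest), the sequence is periodic with period 24.
So u(485) = u(0 + ((485-0) mod 24)) = u(5) = 8.

8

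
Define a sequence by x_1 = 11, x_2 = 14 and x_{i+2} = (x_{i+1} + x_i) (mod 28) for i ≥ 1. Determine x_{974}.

We have x_1 = 11; x_2 = 14; x_3 = 25; x_4 = 11; x_5 = 8; x_6 = 19; x_7 = 27; x_8 = 18; x_9 = 17; x_{10} = 7; x_{11} = 24; x_{12} = 3; x_{13} = 27; x_{14} = 2; x_{15} = 1; x_{16} = 3; x_{17} = 4; x_{18} = 7; x_{19} = 11; x_{20} = 18; x_{21} = 1; x_{22} = 19; x_{23} = 20; x_{24} = 11; x_{25} = 3; x_{26} = 14; x_{27} = 17; x_{28} = 3; x_{29} = 20; x_{30} = 23; x_{31} = 15; x_{32} = 10; x_{33} = 25; x_{34} = 7; x_{35} = 4; x_{36} = 11; x_{37} = 15; x_{38} = 26; x_{39} = 13; x_{40} = 11; x_{41} = 24; x_{42} = 7; x_{43} = 3; x_{44} = 10; x_{45} = 13; x_{46} = 23; x_{47} = 8; x_{48} = 3; x_{49} = 11; x_{50} = 14.
Since (x_{49}, x_{50}) = (x_1, x_2) = (11, 14) (two consecutive terms determine the rest), the sequence is periodic with period 48.
So x_{974} = x_{1 + ((974-1) mod 48)} = x_{14} = 2.

2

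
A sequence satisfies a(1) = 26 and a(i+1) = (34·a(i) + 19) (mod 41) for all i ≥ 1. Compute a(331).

10

Computing terms: a(1) = 26; a(2) = 1; a(3) = 12; a(4) = 17; a(5) = 23; a(6) = 22; a(7) = 29; a(8) = 21; a(9) = 36; a(10) = 13; a(11) = 10; a(12) = 31; a(13) = 7; a(14) = 11; a(15) = 24; a(16) = 15; a(17) = 37; a(18) = 6; a(19) = 18; a(20) = 16; a(21) = 30; a(22) = 14; a(23) = 3; a(24) = 39; a(25) = 33; a(26) = 34; a(27) = 27; a(28) = 35; a(29) = 20; a(30) = 2; a(31) = 5; a(32) = 25; a(33) = 8; a(34) = 4; a(35) = 32; a(36) = 0; a(37) = 19; a(38) = 9; a(39) = 38; a(40) = 40; a(41) = 26.
The sequence repeats with period 40.
(331 - 1) mod 40 = 10, so a(331) = a(11) = 10.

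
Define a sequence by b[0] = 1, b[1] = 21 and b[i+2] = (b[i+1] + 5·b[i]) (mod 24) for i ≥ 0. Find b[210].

13

b[0] = 1, b[1] = 21, b[2] = 2, b[3] = 11, b[4] = 21, b[5] = 4, b[6] = 13, b[7] = 9, b[8] = 2, b[9] = 23, b[10] = 9, b[11] = 4, b[12] = 1, b[13] = 21.
The sequence repeats with period 12.
So b[210] = b[0 + ((210-0) mod 12)] = b[6] = 13.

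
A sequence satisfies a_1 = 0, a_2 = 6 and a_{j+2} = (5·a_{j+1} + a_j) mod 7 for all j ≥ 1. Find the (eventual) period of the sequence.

6

Listing terms: a_1 = 0, a_2 = 6, a_3 = 2, a_4 = 2, a_5 = 5, a_6 = 6, a_7 = 0, a_8 = 6.
Since (a_7, a_8) = (a_1, a_2) = (0, 6) (two consecutive terms determine the rest), the sequence is periodic with period 6.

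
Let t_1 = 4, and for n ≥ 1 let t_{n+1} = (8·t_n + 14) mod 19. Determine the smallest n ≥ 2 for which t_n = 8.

2

Listing terms: t_1 = 4,  t_2 = 8,  t_3 = 2,  t_4 = 11,  t_5 = 7,  t_6 = 13,  t_7 = 4.
The sequence repeats with period 6.
The value 8 first appears (with n ≥ 2) at t_2.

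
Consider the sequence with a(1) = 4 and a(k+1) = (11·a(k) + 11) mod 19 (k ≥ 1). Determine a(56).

17

We have a(1) = 4, a(2) = 17, a(3) = 8, a(4) = 4.
Since a(4) = a(1) = 4, the sequence is periodic with period 3.
So a(56) = a(1 + ((56-1) mod 3)) = a(2) = 17.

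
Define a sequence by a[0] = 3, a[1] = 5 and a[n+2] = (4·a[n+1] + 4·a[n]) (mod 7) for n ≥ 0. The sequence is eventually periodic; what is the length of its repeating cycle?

Computing terms: a[0] = 3; a[1] = 5; a[2] = 4; a[3] = 1; a[4] = 6; a[5] = 0; a[6] = 3; a[7] = 5.
Since (a[6], a[7]) = (a[0], a[1]) = (3, 5) (two consecutive terms determine the rest), the sequence is periodic with period 6.

6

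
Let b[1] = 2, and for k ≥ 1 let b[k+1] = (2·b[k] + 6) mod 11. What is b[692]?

10

We have b[1] = 2; b[2] = 10; b[3] = 4; b[4] = 3; b[5] = 1; b[6] = 8; b[7] = 0; b[8] = 6; b[9] = 7; b[10] = 9; b[11] = 2.
The sequence repeats with period 10.
So b[692] = b[1 + ((692-1) mod 10)] = b[2] = 10.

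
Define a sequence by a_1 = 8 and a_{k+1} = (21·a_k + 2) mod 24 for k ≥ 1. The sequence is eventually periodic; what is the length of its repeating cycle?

4

a_1 = 8, a_2 = 2, a_3 = 20, a_4 = 14, a_5 = 8.
Since a_5 = a_1 = 8, the sequence is periodic with period 4.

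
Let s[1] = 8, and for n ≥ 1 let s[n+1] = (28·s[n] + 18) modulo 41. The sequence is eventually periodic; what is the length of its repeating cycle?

40

We have s[1] = 8; s[2] = 37; s[3] = 29; s[4] = 10; s[5] = 11; s[6] = 39; s[7] = 3; s[8] = 20; s[9] = 4; s[10] = 7; s[11] = 9; s[12] = 24; s[13] = 34; s[14] = 27; s[15] = 36; s[16] = 1; s[17] = 5; s[18] = 35; s[19] = 14; s[20] = 0; s[21] = 18; s[22] = 30; s[23] = 38; s[24] = 16; s[25] = 15; s[26] = 28; s[27] = 23; s[28] = 6; s[29] = 22; s[30] = 19; s[31] = 17; s[32] = 2; s[33] = 33; s[34] = 40; s[35] = 31; s[36] = 25; s[37] = 21; s[38] = 32; s[39] = 12; s[40] = 26; s[41] = 8.
Since s[41] = s[1] = 8, the sequence is periodic with period 40.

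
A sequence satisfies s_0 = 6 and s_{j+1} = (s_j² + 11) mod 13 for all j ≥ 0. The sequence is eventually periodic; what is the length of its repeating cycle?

We have s_0 = 6, s_1 = 8, s_2 = 10, s_3 = 7, s_4 = 8.
Since s_4 = s_1 = 8, the sequence is eventually periodic: after a pre-period of length 1 it cycles with period 3.

3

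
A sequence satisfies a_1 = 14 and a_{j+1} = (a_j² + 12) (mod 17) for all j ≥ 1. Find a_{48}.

11

We have a_1 = 14, a_2 = 4, a_3 = 11, a_4 = 14.
The sequence repeats with period 3.
(48 - 1) mod 3 = 2, so a_{48} = a_3 = 11.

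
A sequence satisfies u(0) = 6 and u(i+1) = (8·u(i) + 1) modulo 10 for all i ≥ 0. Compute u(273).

We have u(0) = 6,  u(1) = 9,  u(2) = 3,  u(3) = 5,  u(4) = 1,  u(5) = 9.
Since u(5) = u(1) = 9, the sequence is eventually periodic: after a pre-period of length 1 it cycles with period 4.
For i ≥ 1, u(i) depends only on (i - 1) mod 4. (273 - 1) mod 4 = 0, so u(273) = u(1) = 9.

9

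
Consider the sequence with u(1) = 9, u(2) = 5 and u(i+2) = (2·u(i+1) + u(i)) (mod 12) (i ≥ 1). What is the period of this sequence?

8

u(1) = 9,  u(2) = 5,  u(3) = 7,  u(4) = 7,  u(5) = 9,  u(6) = 1,  u(7) = 11,  u(8) = 11,  u(9) = 9,  u(10) = 5.
The sequence repeats with period 8.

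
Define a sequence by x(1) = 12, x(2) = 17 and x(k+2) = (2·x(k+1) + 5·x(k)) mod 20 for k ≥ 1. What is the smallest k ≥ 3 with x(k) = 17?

6

Listing terms: x(1) = 12, x(2) = 17, x(3) = 14, x(4) = 13, x(5) = 16, x(6) = 17, x(7) = 14.
Since (x(6), x(7)) = (x(2), x(3)) = (17, 14) (two consecutive terms determine the rest), the sequence is eventually periodic: after a pre-period of length 1 it cycles with period 4.
The value 17 next appears (with k ≥ 3) at x(6).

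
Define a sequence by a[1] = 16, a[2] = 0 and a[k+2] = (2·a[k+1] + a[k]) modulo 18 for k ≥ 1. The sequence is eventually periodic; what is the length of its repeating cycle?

24

a[1] = 16,  a[2] = 0,  a[3] = 16,  a[4] = 14,  a[5] = 8,  a[6] = 12,  a[7] = 14,  a[8] = 4,  a[9] = 4,  a[10] = 12,  a[11] = 10,  a[12] = 14,  a[13] = 2,  a[14] = 0,  a[15] = 2,  a[16] = 4,  a[17] = 10,  a[18] = 6,  a[19] = 4,  a[20] = 14,  a[21] = 14,  a[22] = 6,  a[23] = 8,  a[24] = 4,  a[25] = 16,  a[26] = 0.
Since (a[25], a[26]) = (a[1], a[2]) = (16, 0) (two consecutive terms determine the rest), the sequence is periodic with period 24.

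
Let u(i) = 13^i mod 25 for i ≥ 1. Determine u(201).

u(1) = 13, u(2) = 19, u(3) = 22, u(4) = 11, u(5) = 18, u(6) = 9, u(7) = 17, u(8) = 21, u(9) = 23, u(10) = 24, u(11) = 12, u(12) = 6, u(13) = 3, u(14) = 14, u(15) = 7, u(16) = 16, u(17) = 8, u(18) = 4, u(19) = 2, u(20) = 1, u(21) = 13.
The sequence repeats with period 20.
So u(201) = u(1 + ((201-1) mod 20)) = u(1) = 13.

13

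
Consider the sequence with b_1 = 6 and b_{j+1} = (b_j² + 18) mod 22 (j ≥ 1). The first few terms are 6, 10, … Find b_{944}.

Listing terms: b_1 = 6; b_2 = 10; b_3 = 8; b_4 = 16; b_5 = 10.
Since b_5 = b_2 = 10, the sequence is eventually periodic: after a pre-period of length 1 it cycles with period 3.
For j ≥ 2, b_j depends only on (j - 2) mod 3. (944 - 2) mod 3 = 0, so b_{944} = b_2 = 10.

10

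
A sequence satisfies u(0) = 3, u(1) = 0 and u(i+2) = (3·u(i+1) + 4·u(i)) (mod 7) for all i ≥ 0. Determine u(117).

We have u(0) = 3,  u(1) = 0,  u(2) = 5,  u(3) = 1,  u(4) = 2,  u(5) = 3,  u(6) = 3,  u(7) = 0.
Since (u(6), u(7)) = (u(0), u(1)) = (3, 0) (two consecutive terms determine the rest), the sequence is periodic with period 6.
So u(117) = u(0 + ((117-0) mod 6)) = u(3) = 1.

1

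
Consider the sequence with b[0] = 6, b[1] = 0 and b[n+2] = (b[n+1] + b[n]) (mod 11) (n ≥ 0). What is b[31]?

We have b[0] = 6; b[1] = 0; b[2] = 6; b[3] = 6; b[4] = 1; b[5] = 7; b[6] = 8; b[7] = 4; b[8] = 1; b[9] = 5; b[10] = 6; b[11] = 0.
Since (b[10], b[11]) = (b[0], b[1]) = (6, 0) (two consecutive terms determine the rest), the sequence is periodic with period 10.
(31 - 0) mod 10 = 1, so b[31] = b[1] = 0.

0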